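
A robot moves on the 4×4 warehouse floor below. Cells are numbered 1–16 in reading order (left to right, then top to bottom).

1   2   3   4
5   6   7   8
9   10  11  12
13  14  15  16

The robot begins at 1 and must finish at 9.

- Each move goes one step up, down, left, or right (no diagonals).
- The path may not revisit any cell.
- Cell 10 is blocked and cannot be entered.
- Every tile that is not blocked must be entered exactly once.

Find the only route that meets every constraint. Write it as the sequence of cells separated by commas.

1, 5, 6, 2, 3, 4, 8, 7, 11, 12, 16, 15, 14, 13, 9

Need to visit all 15 open cells exactly once, starting at 1 and ending at 9.
Route from 1: down to 5, right to 6, up to 2, 2× right (reaching 4), down to 8, left to 7, down to 11, right to 12, down to 16, 3× left (reaching 13), up to 9 — 14 moves in all.
Check: all 15 open cells covered.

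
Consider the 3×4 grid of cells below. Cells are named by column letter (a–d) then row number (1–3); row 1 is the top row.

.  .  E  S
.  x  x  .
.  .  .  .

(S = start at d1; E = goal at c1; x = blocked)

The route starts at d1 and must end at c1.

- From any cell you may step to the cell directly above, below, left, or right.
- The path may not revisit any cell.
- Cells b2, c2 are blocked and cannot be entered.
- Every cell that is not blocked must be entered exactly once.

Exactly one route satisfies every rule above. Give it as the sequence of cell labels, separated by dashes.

d1 - d2 - d3 - c3 - b3 - a3 - a2 - a1 - b1 - c1

Need to visit all 10 open cells exactly once, starting at d1 and ending at c1.
Cell c3 has only two open neighbours (b3 and d3), so the path must pass straight through it: one of those is the cell it's entered from and the other is where it exits.
Route from d1: 2× down (reaching d3), 3× left (reaching a3), 2× up (reaching a1), 2× right (reaching c1) — 9 moves in all.
Check: all 10 open cells covered.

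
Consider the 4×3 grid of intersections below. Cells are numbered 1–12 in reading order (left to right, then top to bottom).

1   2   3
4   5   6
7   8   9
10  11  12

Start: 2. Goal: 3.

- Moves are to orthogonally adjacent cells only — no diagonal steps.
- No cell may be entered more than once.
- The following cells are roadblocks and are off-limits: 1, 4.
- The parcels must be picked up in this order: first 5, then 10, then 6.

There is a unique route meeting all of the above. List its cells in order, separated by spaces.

2 5 8 7 10 11 12 9 6 3

The waypoints must appear in the order 5, 10, 6, with no cell reused.
Route from 2: 2× down (reaching 8), left to 7, down to 10, 2× right (reaching 12), 3× up (reaching 3) — 9 moves in all.
Check: order respected (5 at step 1, 10 at step 4, 6 at step 8).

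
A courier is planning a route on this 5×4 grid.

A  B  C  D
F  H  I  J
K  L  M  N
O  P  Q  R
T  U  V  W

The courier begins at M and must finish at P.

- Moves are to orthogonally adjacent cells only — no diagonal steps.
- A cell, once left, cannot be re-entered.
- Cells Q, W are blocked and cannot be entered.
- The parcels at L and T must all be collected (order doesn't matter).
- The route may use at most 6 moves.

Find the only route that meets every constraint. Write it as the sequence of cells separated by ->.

Any route must reach L and T and still end at P within 6 moves, so the order of the required stops is forced.
Route from M: 2× left (reaching K), 2× down (reaching T), right to U, up to P — 6 moves in all.
Check: all required cells visited; 6 ≤ 6 moves.

M -> L -> K -> O -> T -> U -> P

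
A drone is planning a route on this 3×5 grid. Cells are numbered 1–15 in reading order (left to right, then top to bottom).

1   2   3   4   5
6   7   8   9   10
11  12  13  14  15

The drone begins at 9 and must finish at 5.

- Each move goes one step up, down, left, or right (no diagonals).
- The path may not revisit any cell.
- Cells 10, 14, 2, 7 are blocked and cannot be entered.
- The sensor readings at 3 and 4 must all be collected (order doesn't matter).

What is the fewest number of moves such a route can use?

4

Any route passes through 3 and 4 in some order between 9 and 5. Summing Manhattan distances along each leg and taking the cheapest ordering (9 → 4 → 3 → 5) gives a lower bound of 1 + 1 + 2 = 4 moves.
A route of 4 moves achieves this: 9 → 8 → 3 → 4 → 5.
Since 4 matches the lower bound, it is optimal.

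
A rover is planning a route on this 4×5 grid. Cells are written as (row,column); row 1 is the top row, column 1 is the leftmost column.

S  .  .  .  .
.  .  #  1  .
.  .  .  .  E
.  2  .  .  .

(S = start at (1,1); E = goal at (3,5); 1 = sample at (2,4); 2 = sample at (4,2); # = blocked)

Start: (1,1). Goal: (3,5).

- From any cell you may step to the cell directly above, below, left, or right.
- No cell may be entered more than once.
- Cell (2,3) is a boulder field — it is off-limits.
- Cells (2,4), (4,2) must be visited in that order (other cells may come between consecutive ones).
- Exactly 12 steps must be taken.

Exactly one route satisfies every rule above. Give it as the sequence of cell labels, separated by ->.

The waypoints must appear in the order (2,4), (4,2), with no cell reused.
Route from (1,1): right 3 to (1,4), down 2 to (3,4), left 2 to (3,2), down 1 to (4,2), right 3 to (4,5), up 1 to (3,5) — 12 moves in all.
Check: order respected (1 at step 4, 2 at step 8); 12 moves as required.

(1,1) -> (1,2) -> (1,3) -> (1,4) -> (2,4) -> (3,4) -> (3,3) -> (3,2) -> (4,2) -> (4,3) -> (4,4) -> (4,5) -> (3,5)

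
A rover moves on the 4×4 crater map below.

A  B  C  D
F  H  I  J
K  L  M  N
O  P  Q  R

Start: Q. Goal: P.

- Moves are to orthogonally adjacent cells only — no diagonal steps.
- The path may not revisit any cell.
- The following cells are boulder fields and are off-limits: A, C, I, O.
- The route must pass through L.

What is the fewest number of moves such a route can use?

3

Any route passes through L somewhere between Q and P. Summing Manhattan distances along the two legs (Q → L → P) gives a lower bound of 2 + 1 = 3 moves.
A route of 3 moves achieves this: Q → M → L → P.
Since 3 matches the lower bound, it is optimal.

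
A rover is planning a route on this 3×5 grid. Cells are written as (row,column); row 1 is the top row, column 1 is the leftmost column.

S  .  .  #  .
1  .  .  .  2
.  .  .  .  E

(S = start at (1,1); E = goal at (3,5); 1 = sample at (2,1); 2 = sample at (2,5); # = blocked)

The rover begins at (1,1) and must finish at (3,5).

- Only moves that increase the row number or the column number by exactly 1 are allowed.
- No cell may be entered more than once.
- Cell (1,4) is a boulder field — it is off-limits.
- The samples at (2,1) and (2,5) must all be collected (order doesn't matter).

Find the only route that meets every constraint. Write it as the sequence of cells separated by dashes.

(1,1) - (2,1) - (2,2) - (2,3) - (2,4) - (2,5) - (3,5)

Moves only go right or down, so the column and row indices never decrease.
Route from (1,1): down to (2,1), 4× right (reaching (2,5)), down to (3,5) — 6 moves in all.
Check: all required cells visited.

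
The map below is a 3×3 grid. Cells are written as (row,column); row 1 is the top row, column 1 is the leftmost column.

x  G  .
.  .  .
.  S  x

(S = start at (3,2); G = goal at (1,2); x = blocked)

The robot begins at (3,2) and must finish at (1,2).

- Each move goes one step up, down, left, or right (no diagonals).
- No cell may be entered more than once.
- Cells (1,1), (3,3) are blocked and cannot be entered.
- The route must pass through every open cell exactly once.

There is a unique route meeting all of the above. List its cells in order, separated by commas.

Need to visit all 7 open cells exactly once, starting at (3,2) and ending at (1,2).
Route from (3,2): left to (3,1), up to (2,1), 2× right (reaching (2,3)), up to (1,3), left to (1,2) — 6 moves in all.
Check: all 7 open cells covered.

(3,2), (3,1), (2,1), (2,2), (2,3), (1,3), (1,2)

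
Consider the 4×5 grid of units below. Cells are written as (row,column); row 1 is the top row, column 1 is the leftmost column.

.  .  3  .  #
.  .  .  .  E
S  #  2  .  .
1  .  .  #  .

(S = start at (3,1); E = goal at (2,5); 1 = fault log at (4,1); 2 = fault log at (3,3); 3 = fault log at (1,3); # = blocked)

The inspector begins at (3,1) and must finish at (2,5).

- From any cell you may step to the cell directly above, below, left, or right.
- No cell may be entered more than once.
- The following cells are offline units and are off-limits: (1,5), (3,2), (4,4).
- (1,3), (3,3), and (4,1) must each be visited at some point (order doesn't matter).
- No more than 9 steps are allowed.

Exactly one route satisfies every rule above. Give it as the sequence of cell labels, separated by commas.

(3,1), (4,1), (4,2), (4,3), (3,3), (2,3), (1,3), (1,4), (2,4), (2,5)

The 9-move cap with required stops at (1,3), (3,3), (4,1) leaves no slack for detours.
Route from (3,1): down to (4,1), 2× right (reaching (4,3)), 3× up (reaching (1,3)), right to (1,4), down to (2,4), right to (2,5) — 9 moves in all.
Check: all required cells visited; 9 ≤ 9 moves.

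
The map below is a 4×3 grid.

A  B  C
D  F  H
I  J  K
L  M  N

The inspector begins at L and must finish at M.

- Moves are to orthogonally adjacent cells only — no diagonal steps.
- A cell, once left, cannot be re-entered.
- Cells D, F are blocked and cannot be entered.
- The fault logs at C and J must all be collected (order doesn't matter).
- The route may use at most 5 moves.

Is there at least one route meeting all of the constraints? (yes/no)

no

Even ignoring the no-revisit rule, getting from L to M, taking the cheapest ordering L → C → J → M needs at least 5 + 3 + 1 = 9 moves (Manhattan distance per leg), which exceeds the 5-move limit.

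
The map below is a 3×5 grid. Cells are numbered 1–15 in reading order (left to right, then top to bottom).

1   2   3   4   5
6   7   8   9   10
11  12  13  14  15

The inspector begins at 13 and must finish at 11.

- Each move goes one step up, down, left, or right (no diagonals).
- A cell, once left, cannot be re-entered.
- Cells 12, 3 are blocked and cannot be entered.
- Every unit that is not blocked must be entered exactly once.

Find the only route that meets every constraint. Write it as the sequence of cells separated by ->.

Need to visit all 13 open cells exactly once, starting at 13 and ending at 11.
Cell 5 has only two open neighbours (10 and 4), so the path must pass straight through it: one of those is the cell it's entered from and the other is where it exits.
Route from 13: right 2 to 15, up 2 to 5, left 1 to 4, down 1 to 9, left 2 to 7, up 1 to 2, left 1 to 1, down 2 to 11 — 12 moves in all.
Check: all 13 open cells covered.

13 -> 14 -> 15 -> 10 -> 5 -> 4 -> 9 -> 8 -> 7 -> 2 -> 1 -> 6 -> 11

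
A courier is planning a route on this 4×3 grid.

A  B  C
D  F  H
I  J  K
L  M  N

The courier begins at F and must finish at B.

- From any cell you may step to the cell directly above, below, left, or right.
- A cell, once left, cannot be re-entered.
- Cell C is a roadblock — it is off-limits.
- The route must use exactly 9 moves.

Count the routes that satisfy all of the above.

Need simple routes of exactly 9 moves from F to B (Manhattan distance 1, so 4 moves are spent on a detour and 4 undoing it).
Enumerating: F J K N M L I D A B | F H K N M J I D A B | F H K N M L I D A B | F H K J M L I D A B.
That gives 4 routes.

4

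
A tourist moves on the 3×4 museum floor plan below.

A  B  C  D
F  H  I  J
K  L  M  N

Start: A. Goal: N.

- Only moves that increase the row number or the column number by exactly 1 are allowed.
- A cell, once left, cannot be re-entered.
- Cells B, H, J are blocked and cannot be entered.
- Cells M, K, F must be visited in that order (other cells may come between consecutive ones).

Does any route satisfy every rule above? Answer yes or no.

K lies to the left of M, so going from M to K would need a leftward move — but moves only go right/down, so M cannot be visited before K.

no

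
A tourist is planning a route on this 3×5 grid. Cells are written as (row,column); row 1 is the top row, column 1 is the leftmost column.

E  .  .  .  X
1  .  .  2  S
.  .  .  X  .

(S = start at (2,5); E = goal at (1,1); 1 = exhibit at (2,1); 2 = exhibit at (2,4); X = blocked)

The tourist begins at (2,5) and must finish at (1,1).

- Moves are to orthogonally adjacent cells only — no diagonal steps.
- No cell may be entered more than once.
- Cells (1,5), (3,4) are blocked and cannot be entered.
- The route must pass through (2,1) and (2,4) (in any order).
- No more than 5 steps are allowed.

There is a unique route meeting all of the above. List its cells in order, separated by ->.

(2,5) -> (2,4) -> (2,3) -> (2,2) -> (2,1) -> (1,1)

Any route must reach (2,1) and (2,4) and still end at (1,1) within 5 moves, so the order of the required stops is forced.
Route from (2,5): left 4 to (2,1), up 1 to (1,1) — 5 moves in all.
Check: all required cells visited; 5 ≤ 5 moves.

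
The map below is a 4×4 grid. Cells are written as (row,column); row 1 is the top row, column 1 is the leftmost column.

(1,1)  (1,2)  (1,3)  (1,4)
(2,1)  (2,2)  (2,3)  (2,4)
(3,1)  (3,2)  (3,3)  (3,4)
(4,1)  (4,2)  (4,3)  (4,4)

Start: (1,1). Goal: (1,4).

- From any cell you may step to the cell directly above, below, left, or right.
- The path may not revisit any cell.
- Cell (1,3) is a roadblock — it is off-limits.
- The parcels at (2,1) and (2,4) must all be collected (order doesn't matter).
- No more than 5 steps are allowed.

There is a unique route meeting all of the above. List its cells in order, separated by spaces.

The 5-move cap with required stops at (2,1), (2,4) leaves no slack for detours.
Route from (1,1): down 1 to (2,1), right 3 to (2,4), up 1 to (1,4) — 5 moves in all.
Check: all required cells visited; 5 ≤ 5 moves.

(1,1) (2,1) (2,2) (2,3) (2,4) (1,4)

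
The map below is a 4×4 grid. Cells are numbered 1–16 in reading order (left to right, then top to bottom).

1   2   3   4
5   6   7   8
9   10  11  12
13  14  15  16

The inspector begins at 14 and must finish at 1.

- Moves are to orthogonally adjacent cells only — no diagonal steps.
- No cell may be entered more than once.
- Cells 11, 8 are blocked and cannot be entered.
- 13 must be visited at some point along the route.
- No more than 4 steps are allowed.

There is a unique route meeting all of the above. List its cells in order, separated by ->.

14 -> 13 -> 9 -> 5 -> 1

Any route must reach 13 and still end at 1 within 4 moves, so the order of the required stops is forced.
Route from 14: left 1 to 13, up 3 to 1 — 4 moves in all.
Check: all required cells visited; 4 ≤ 4 moves.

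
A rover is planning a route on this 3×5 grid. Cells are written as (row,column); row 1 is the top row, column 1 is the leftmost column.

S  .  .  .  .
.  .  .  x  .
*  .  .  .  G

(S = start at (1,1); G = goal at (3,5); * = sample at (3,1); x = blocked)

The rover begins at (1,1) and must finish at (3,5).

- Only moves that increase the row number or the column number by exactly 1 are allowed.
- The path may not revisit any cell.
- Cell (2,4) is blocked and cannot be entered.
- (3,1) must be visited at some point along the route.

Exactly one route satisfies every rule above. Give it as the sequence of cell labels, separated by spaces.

(1,1) (2,1) (3,1) (3,2) (3,3) (3,4) (3,5)

Moves only go right or down, so the column and row indices never decrease.
Route from (1,1): 2× down (reaching (3,1)), 4× right (reaching (3,5)) — 6 moves in all.
Check: all required cells visited.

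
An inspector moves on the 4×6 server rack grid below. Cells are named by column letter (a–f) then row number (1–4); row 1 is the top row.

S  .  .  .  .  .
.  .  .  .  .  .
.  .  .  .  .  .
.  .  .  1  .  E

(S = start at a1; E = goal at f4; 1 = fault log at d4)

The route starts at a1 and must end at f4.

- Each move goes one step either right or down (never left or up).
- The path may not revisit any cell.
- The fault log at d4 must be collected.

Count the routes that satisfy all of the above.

20

A right/down-only route from a1 to f4 makes exactly 3 down-moves and 5 right-moves in some order.
With no other constraints that would be C(8,3) = 56 routes.
Split at d4 and multiply the segment counts: a1→d4: 20; d4→f4: 1; product = 20.
That gives 20 routes.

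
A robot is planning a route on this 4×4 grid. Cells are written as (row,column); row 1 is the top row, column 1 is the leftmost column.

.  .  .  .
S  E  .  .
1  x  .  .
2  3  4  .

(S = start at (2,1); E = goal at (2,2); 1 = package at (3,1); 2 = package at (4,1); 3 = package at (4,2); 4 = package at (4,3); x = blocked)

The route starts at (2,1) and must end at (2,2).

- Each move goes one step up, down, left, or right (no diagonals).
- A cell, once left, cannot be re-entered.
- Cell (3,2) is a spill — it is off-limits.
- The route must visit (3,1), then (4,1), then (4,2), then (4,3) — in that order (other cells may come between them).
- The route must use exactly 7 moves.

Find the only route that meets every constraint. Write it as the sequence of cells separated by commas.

The waypoints must appear in the order (3,1), (4,1), (4,2), (4,3), with no cell reused.
Route from (2,1): 2× down (reaching (4,1)), 2× right (reaching (4,3)), 2× up (reaching (2,3)), left to (2,2) — 7 moves in all.
Check: order respected (1 at step 1, 2 at step 2, 3 at step 3, 4 at step 4); 7 moves as required.

(2,1), (3,1), (4,1), (4,2), (4,3), (3,3), (2,3), (2,2)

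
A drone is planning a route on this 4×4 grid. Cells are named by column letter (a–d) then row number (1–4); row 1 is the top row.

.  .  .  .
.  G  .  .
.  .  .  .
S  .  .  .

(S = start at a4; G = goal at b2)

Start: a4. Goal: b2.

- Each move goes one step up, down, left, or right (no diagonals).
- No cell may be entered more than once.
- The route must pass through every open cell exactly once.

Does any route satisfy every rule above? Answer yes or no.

yes

One route that works: a4 → a3 → a2 → a1 → b1 → c1 → d1 → d2 → d3 → d4 → c4 → b4 → b3 → c3 → c2 → b2.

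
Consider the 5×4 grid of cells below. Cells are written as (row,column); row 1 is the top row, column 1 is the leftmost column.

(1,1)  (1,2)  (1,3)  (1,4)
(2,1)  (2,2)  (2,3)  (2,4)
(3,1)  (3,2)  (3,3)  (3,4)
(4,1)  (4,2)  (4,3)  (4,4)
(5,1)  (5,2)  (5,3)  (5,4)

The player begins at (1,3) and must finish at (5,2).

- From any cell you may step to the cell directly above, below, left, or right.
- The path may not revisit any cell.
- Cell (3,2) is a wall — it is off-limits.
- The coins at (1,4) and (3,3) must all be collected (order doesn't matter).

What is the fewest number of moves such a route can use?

Any route passes through (1,4) and (3,3) in some order between (1,3) and (5,2). Summing Manhattan distances along each leg and taking the cheapest ordering ((1,3) → (1,4) → (3,3) → (5,2)) gives a lower bound of 1 + 3 + 3 = 7 moves.
A route of 7 moves achieves this: (1,3) → (1,4) → (2,4) → (3,4) → (3,3) → (4,3) → (5,3) → (5,2).
Since 7 matches the lower bound, it is optimal.

7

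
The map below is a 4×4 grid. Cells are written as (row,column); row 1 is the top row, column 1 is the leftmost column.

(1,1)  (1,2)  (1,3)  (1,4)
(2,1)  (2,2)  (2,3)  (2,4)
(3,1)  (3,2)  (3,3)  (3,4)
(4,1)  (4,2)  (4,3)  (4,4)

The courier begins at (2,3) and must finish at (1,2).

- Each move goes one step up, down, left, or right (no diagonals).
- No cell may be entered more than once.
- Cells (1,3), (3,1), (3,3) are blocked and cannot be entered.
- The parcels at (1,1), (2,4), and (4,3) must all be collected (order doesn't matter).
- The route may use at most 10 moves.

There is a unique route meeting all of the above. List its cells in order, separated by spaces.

Any route must reach (1,1), (2,4), and (4,3) and still end at (1,2) within 10 moves, so the order of the required stops is forced.
Route from (2,3): right to (2,4), 2× down (reaching (4,4)), 2× left (reaching (4,2)), 2× up (reaching (2,2)), left to (2,1), up to (1,1), right to (1,2) — 10 moves in all.
Check: all required cells visited; 10 ≤ 10 moves.

(2,3) (2,4) (3,4) (4,4) (4,3) (4,2) (3,2) (2,2) (2,1) (1,1) (1,2)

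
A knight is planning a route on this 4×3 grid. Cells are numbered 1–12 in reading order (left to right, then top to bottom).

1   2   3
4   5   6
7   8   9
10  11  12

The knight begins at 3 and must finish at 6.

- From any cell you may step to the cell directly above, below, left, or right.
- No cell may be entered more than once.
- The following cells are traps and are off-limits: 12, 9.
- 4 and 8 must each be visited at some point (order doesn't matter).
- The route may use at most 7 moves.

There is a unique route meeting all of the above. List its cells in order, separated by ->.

3 -> 2 -> 1 -> 4 -> 7 -> 8 -> 5 -> 6

The 7-move cap with required stops at 4, 8 leaves no slack for detours.
Route from 3: 2× left (reaching 1), 2× down (reaching 7), right to 8, up to 5, right to 6 — 7 moves in all.
Check: all required cells visited; 7 ≤ 7 moves.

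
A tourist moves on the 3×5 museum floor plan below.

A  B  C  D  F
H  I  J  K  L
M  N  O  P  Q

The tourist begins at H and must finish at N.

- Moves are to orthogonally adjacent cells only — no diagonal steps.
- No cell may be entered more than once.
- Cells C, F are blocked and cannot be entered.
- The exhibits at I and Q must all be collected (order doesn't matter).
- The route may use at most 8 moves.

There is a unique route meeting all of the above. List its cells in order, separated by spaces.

Any route must reach I and Q and still end at N within 8 moves, so the order of the required stops is forced.
Route from H: right 4 to L, down 1 to Q, left 3 to N — 8 moves in all.
Check: all required cells visited; 8 ≤ 8 moves.

H I J K L Q P O N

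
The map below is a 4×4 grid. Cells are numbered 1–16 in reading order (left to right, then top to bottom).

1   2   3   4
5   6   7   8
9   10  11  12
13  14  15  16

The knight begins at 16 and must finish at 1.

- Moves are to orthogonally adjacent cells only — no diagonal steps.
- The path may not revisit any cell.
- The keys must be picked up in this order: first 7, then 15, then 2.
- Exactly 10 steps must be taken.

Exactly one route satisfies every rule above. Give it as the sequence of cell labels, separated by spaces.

The waypoints must appear in the order 7, 15, 2, with no cell reused.
Route from 16: 2× up (reaching 8), left to 7, 2× down (reaching 15), left to 14, 3× up (reaching 2), left to 1 — 10 moves in all.
Check: order respected (7 at step 3, 15 at step 5, 2 at step 9); 10 moves as required.

16 12 8 7 11 15 14 10 6 2 1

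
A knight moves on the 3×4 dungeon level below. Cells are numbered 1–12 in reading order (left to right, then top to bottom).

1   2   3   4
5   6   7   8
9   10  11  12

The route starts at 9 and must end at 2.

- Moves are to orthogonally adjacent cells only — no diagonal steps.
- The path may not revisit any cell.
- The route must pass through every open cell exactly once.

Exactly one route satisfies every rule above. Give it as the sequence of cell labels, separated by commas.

9, 10, 11, 12, 8, 4, 3, 7, 6, 5, 1, 2

Need to visit all 12 open cells exactly once, starting at 9 and ending at 2.
Cell 12 has only two open neighbours (8 and 11), so the path must pass straight through it: one of those is the cell it's entered from and the other is where it exits.
Route from 9: 3× right (reaching 12), 2× up (reaching 4), left to 3, down to 7, 2× left (reaching 5), up to 1, right to 2 — 11 moves in all.
Check: all 12 open cells covered.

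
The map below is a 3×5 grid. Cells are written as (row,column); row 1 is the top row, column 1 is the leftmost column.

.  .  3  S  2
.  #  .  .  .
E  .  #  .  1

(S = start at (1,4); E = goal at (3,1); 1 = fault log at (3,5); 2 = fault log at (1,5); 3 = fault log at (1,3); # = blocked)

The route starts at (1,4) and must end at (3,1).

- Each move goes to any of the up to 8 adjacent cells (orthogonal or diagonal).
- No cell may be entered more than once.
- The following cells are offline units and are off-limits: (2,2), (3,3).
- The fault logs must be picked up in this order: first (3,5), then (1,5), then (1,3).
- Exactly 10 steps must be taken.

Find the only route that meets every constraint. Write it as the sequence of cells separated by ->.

(1,4) -> (2,3) -> (3,4) -> (3,5) -> (2,5) -> (1,5) -> (2,4) -> (1,3) -> (1,2) -> (2,1) -> (3,1)

The waypoints must appear in the order (3,5), (1,5), (1,3), with no cell reused.
Route from (1,4): down-left 1 to (2,3), down-right 1 to (3,4), right 1 to (3,5), up 2 to (1,5), down-left 1 to (2,4), up-left 1 to (1,3), left 1 to (1,2), down-left 1 to (2,1), down 1 to (3,1) — 10 moves in all.
Check: order respected (1 at step 3, 2 at step 5, 3 at step 7); 10 moves as required.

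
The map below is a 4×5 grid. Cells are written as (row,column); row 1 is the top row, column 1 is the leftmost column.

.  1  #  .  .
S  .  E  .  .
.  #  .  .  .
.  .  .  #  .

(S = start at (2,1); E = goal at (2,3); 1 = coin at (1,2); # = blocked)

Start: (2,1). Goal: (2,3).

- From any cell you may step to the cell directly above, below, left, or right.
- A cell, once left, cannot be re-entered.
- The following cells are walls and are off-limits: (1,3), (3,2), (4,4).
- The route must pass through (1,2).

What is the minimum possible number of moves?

Any route passes through (1,2) somewhere between (2,1) and (2,3). Summing Manhattan distances along the two legs ((2,1) → (1,2) → (2,3)) gives a lower bound of 2 + 2 = 4 moves.
A route of 4 moves achieves this: (2,1) → (1,1) → (1,2) → (2,2) → (2,3).
Since 4 matches the lower bound, it is optimal.

4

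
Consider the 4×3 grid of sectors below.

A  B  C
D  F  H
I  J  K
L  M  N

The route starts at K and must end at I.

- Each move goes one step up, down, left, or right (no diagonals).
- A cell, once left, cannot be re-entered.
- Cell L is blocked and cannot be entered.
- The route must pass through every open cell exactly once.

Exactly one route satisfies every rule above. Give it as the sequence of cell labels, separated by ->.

Need to visit all 11 open cells exactly once, starting at K and ending at I.
Route from K: down 1 to N, left 1 to M, up 2 to F, right 1 to H, up 1 to C, left 2 to A, down 2 to I — 10 moves in all.
Check: all 11 open cells covered.

K -> N -> M -> J -> F -> H -> C -> B -> A -> D -> I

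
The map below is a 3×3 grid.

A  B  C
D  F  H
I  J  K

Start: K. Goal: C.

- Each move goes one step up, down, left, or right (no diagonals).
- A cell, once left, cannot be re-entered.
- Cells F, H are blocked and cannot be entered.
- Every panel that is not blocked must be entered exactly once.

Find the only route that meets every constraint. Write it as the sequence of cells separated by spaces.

K J I D A B C

Need to visit all 7 open cells exactly once, starting at K and ending at C.
Cell A has only two open neighbours (D and B), so the path must pass straight through it: one of those is the cell it's entered from and the other is where it exits.
Route from K: left 2 to I, up 2 to A, right 2 to C — 6 moves in all.
Check: all 7 open cells covered.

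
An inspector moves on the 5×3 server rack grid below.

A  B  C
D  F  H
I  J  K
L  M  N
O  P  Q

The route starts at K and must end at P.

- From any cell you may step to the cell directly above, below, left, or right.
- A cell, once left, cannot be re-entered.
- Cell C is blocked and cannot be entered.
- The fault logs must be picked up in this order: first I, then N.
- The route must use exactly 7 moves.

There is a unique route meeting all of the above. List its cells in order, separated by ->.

K -> J -> I -> L -> M -> N -> Q -> P

The waypoints must appear in the order I, N, with no cell reused.
Route from K: 2× left (reaching I), down to L, 2× right (reaching N), down to Q, left to P — 7 moves in all.
Check: order respected (I at step 2, N at step 5); 7 moves as required.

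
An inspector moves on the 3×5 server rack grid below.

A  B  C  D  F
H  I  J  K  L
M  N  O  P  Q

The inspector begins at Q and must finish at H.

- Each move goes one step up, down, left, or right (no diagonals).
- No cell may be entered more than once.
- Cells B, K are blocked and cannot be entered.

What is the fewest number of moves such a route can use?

The Manhattan distance from Q to H is |3−2| + |5−1| = 5, so at least 5 moves are needed.
A route of 5 moves achieves this: Q → P → O → J → I → H.
Since 5 matches the lower bound, it is optimal.

5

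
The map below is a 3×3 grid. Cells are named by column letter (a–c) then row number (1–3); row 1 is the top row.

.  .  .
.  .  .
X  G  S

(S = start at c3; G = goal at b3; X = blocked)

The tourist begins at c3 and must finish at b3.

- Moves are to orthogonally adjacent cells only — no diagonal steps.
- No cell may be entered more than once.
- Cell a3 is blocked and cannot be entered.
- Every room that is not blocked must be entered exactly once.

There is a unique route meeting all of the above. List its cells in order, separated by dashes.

Need to visit all 8 open cells exactly once, starting at c3 and ending at b3.
Cell c1 has only two open neighbours (c2 and b1), so the path must pass straight through it: one of those is the cell it's entered from and the other is where it exits.
Route from c3: up 2 to c1, left 2 to a1, down 1 to a2, right 1 to b2, down 1 to b3 — 7 moves in all.
Check: all 8 open cells covered.

c3 - c2 - c1 - b1 - a1 - a2 - b2 - b3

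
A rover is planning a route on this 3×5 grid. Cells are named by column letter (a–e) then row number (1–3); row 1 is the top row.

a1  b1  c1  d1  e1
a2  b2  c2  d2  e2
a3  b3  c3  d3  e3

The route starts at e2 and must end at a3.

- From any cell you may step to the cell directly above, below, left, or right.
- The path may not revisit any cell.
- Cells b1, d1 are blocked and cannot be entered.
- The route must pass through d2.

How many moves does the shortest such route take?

5

Any route passes through d2 somewhere between e2 and a3. Summing Manhattan distances along the two legs (e2 → d2 → a3) gives a lower bound of 1 + 4 = 5 moves.
A route of 5 moves achieves this: e2 → d2 → d3 → c3 → b3 → a3.
Since 5 matches the lower bound, it is optimal.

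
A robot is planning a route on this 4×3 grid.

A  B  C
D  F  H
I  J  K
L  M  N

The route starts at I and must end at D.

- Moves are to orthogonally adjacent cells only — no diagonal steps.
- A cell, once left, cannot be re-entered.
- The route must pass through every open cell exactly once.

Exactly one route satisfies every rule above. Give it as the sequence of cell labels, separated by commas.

Need to visit all 12 open cells exactly once, starting at I and ending at D.
Cell A has only two open neighbours (D and B), so the path must pass straight through it: one of those is the cell it's entered from and the other is where it exits.
Route from I: down 1 to L, right 2 to N, up 1 to K, left 1 to J, up 1 to F, right 1 to H, up 1 to C, left 2 to A, down 1 to D — 11 moves in all.
Check: all 12 open cells covered.

I, L, M, N, K, J, F, H, C, B, A, D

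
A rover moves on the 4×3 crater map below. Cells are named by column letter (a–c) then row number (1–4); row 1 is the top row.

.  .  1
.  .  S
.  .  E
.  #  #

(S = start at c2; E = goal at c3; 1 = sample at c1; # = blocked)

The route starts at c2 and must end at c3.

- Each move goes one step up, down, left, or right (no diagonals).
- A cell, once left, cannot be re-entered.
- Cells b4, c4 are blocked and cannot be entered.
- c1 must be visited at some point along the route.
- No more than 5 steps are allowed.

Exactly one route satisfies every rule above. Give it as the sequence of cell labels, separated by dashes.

c2 - c1 - b1 - b2 - b3 - c3

Any route must reach c1 and still end at c3 within 5 moves, so the order of the required stops is forced.
Route from c2: up 1 to c1, left 1 to b1, down 2 to b3, right 1 to c3 — 5 moves in all.
Check: all required cells visited; 5 ≤ 5 moves.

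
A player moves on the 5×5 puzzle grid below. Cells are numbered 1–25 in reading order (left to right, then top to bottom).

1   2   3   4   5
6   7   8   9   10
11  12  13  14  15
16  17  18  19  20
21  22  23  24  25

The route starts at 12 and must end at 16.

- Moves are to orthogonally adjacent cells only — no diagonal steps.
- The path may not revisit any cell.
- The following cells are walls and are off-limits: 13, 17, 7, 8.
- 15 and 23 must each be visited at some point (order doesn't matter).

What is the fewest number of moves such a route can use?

Any route passes through 15 and 23 in some order between 12 and 16. Summing Manhattan distances along each leg and taking the cheapest ordering (12 → 15 → 23 → 16) gives a lower bound of 3 + 4 + 3 = 10 moves.
That bound ignores the blocked cells. Measuring each leg by the fewest moves that actually steer around them (12→15: 9; 15→23: 4; 23→16: 3) raises the lower bound to 16.
A route of 16 moves exists: 12 → 11 → 6 → 1 → 2 → 3 → 4 → 9 → 14 → 15 → 20 → 25 → 24 → 23 → 22 → 21 → 16.
Since 16 matches that lower bound, it is optimal.

16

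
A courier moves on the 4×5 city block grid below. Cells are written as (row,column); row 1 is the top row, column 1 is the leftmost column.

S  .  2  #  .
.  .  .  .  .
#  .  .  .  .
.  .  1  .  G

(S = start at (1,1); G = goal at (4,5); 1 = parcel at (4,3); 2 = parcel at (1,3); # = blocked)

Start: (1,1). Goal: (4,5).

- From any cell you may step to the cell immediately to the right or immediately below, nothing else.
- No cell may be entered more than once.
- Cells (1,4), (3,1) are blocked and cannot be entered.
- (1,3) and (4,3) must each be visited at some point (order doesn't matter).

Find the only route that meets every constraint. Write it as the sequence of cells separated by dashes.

Moves only go right or down, so the column and row indices never decrease.
Route from (1,1): 2× right (reaching (1,3)), 3× down (reaching (4,3)), 2× right (reaching (4,5)) — 7 moves in all.
Check: all required cells visited.

(1,1) - (1,2) - (1,3) - (2,3) - (3,3) - (4,3) - (4,4) - (4,5)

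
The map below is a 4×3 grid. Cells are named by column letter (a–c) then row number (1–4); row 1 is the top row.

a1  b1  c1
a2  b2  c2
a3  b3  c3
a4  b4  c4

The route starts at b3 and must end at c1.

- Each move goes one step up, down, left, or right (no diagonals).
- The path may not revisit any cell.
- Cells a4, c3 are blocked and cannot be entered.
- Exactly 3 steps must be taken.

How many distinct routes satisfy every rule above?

Need simple routes of exactly 3 moves from b3 to c1 (Manhattan distance 3, so 0 moves are spent on a detour and 0 undoing it).
Enumerating: b3 b2 b1 c1 | b3 b2 c2 c1.
That gives 2 routes.

2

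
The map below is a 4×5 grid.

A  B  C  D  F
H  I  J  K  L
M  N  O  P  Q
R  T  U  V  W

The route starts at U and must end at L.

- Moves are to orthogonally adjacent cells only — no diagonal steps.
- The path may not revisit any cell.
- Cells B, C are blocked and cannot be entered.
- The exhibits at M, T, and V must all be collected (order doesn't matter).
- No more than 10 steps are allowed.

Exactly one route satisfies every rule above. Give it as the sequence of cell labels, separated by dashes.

U - T - R - M - N - O - P - V - W - Q - L

Any route must reach M, T, and V and still end at L within 10 moves, so the order of the required stops is forced.
Route from U: left 2 to R, up 1 to M, right 3 to P, down 1 to V, right 1 to W, up 2 to L — 10 moves in all.
Check: all required cells visited; 10 ≤ 10 moves.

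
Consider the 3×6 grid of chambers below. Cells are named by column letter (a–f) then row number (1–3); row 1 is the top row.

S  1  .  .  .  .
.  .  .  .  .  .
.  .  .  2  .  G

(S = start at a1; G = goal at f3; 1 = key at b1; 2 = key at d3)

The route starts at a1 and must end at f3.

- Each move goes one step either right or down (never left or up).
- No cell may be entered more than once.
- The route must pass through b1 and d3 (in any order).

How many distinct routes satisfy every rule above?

A right/down-only route from a1 to f3 makes exactly 2 down-moves and 5 right-moves in some order.
With no other constraints that would be C(7,2) = 21 routes.
A monotone route can only reach the required cells in the order b1, d3, so split there and multiply the segment counts: a1→b1: 1; b1→d3: 6; d3→f3: 1; product = 6.
That gives 6 routes.

6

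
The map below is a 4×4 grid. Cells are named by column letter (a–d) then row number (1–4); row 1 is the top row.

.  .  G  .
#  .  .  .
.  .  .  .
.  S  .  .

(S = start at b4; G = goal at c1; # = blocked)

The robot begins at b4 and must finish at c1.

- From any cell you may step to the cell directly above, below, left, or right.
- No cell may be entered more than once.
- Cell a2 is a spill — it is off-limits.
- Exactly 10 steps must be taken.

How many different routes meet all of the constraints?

8

Need simple routes of exactly 10 moves from b4 to c1 (Manhattan distance 4, so 3 moves are spent on a detour and 3 undoing it).
Enumerating: b4 b3 b2 c2 c3 c4 d4 d3 d2 d1 c1 | b4 b3 c3 c4 d4 d3 d2 c2 b2 b1 c1 | b4 a4 a3 b3 b2 c2 c3 d3 d2 d1 c1 | b4 a4 a3 b3 c3 c4 d4 d3 d2 d1 c1 | b4 a4 a3 b3 c3 c4 d4 d3 d2 c2 c1 | b4 a4 a3 b3 c3 d3 d2 c2 b2 b1 c1 | b4 c4 d4 d3 d2 c2 c3 b3 b2 b1 c1 | b4 c4 d4 d3 c3 b3 b2 c2 d2 d1 c1.
That gives 8 routes.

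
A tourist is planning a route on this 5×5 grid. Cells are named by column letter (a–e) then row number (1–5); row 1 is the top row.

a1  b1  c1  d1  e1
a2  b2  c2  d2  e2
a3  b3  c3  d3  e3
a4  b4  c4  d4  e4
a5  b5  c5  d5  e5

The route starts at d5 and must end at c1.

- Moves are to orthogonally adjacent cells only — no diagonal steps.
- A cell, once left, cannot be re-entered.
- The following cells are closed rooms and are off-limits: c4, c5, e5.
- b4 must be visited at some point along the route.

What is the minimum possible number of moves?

Any route passes through b4 somewhere between d5 and c1. Summing Manhattan distances along the two legs (d5 → b4 → c1) gives a lower bound of 3 + 4 = 7 moves.
That bound ignores the blocked cells. Measuring each leg by the fewest moves that actually steer around them (d5→b4: 5; b4→c1: 4) raises the lower bound to 9.
The shortest route satisfying every rule uses 11 moves: d5 → d4 → d3 → c3 → b3 → b4 → a4 → a3 → a2 → a1 → b1 → c1.
The bound of 9 isn't tight here; checking systematically, no route of length 9 through 10 satisfies every constraint, so 11 is the minimum.

11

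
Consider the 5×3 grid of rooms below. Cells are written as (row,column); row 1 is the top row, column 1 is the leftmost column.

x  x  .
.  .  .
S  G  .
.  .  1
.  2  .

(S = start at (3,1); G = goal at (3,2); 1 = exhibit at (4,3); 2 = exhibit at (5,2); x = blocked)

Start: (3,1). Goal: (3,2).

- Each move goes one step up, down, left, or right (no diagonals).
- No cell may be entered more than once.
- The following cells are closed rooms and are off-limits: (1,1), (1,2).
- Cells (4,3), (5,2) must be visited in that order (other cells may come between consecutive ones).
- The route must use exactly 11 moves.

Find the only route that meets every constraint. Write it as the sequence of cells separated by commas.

The waypoints must appear in the order (4,3), (5,2), with no cell reused.
Route from (3,1): up 1 to (2,1), right 2 to (2,3), down 3 to (5,3), left 2 to (5,1), up 1 to (4,1), right 1 to (4,2), up 1 to (3,2) — 11 moves in all.
Check: order respected (1 at step 5, 2 at step 7); 11 moves as required.

(3,1), (2,1), (2,2), (2,3), (3,3), (4,3), (5,3), (5,2), (5,1), (4,1), (4,2), (3,2)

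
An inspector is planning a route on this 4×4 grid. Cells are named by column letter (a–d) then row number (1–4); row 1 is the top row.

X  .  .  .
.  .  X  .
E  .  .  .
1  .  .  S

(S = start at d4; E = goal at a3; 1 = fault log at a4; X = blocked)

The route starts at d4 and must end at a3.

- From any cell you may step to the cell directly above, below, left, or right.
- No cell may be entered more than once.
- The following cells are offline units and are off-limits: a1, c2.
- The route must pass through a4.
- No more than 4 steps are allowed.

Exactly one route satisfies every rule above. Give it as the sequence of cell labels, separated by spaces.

The budget equals the shortest possible length, so every move has to be on a shortest route through the required cells.
Route from d4: 3× left (reaching a4), up to a3 — 4 moves in all.
Check: all required cells visited; 4 ≤ 4 moves.

d4 c4 b4 a4 a3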